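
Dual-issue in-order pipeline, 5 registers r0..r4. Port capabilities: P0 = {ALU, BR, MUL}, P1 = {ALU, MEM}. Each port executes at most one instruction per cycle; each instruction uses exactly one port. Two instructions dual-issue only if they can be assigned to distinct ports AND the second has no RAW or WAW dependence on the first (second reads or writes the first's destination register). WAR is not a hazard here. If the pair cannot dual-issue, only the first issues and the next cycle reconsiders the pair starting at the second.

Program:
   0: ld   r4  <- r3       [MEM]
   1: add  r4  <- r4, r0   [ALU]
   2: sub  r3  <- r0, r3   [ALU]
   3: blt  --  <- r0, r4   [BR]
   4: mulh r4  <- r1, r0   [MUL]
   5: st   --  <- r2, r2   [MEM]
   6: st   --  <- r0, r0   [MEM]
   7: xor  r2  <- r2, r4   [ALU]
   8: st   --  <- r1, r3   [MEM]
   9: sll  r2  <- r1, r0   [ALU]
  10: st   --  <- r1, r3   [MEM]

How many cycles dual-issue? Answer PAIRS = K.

#0 head=0: ld i0 RAW+WAW r4
#1 head=1: add+sub i1/i2 2-wide
#2 head=3: blt i3 no-port BR/MUL
#3 head=4: mulh+st i4/i5 2-wide
#4 head=6: st+xor i6/i7 2-wide
#5 head=8: st+sll i8/i9 2-wide
#6 head=10: st i10 tail

PAIRS = 4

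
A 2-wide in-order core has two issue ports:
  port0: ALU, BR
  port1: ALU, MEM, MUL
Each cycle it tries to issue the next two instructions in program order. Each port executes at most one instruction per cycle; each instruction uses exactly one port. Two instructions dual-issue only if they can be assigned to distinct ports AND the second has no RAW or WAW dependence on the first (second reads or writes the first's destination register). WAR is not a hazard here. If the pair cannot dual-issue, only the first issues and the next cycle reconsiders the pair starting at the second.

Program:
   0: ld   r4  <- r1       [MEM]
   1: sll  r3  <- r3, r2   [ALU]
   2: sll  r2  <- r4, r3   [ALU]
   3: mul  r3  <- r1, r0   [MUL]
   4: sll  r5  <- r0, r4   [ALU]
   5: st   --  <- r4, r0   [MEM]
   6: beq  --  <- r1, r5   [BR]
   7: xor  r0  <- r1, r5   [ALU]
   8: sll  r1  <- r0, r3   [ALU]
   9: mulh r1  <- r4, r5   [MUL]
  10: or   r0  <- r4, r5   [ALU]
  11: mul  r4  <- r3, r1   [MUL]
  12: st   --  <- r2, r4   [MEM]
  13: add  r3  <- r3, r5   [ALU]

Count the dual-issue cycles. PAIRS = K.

[0] i0&i1  ld sll  -- 2-wide
[1] i2&i3  sll mul  -- 2-wide
[2] i4&i5  sll st  -- 2-wide
[3] i6&i7  beq xor  -- 2-wide
[4] i8  sll  -- WAW r1
[5] i9&i10  mulh or  -- 2-wide
[6] i11  mul  -- no-port MUL/MEM
[7] i12&i13  st add  -- 2-wide

PAIRS = 6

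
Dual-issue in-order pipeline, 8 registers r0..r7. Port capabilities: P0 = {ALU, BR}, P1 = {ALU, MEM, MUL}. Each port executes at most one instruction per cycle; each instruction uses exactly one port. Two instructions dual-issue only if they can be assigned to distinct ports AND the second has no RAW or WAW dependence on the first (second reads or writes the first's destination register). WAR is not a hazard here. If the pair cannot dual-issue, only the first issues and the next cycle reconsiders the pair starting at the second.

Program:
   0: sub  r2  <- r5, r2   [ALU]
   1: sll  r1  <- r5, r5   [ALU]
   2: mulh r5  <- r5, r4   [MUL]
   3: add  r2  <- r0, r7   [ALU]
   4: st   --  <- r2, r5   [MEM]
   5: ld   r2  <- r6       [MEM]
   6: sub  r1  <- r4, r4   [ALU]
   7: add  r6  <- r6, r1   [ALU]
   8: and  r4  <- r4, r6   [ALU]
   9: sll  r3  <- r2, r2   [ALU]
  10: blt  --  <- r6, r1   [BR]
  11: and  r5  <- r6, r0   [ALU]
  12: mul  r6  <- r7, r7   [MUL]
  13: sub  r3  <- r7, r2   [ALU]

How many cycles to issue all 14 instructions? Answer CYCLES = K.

CYCLES = 8

0. sub.ALU;sll.ALU @i0/i1  | dual
1. mulh.MUL;add.ALU @i2/i3  | dual
2. st.MEM @i4  | no-port MEM/MEM
3. ld.MEM;sub.ALU @i5/i6  | dual
4. add.ALU @i7  | RAW r6
5. and.ALU;sll.ALU @i8/i9  | dual
6. blt.BR;and.ALU @i10/i11  | dual
7. mul.MUL;sub.ALU @i12/i13  | dual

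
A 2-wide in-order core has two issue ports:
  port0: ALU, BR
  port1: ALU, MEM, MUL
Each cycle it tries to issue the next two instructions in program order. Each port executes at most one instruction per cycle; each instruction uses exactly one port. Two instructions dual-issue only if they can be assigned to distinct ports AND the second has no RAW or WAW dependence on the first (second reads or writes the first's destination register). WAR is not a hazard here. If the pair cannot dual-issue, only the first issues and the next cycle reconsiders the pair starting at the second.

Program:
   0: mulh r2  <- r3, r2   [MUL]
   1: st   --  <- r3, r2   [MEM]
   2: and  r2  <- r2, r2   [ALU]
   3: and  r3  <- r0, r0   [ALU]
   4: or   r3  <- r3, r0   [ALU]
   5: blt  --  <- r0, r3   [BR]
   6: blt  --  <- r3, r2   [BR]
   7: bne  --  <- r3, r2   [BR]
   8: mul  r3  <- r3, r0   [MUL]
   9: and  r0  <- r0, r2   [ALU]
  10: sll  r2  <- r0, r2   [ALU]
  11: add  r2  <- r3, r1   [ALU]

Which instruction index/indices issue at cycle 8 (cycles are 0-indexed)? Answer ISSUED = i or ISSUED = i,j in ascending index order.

ISSUED = 10

[0] i0  mulh  -- no-port MUL/MEM
[1] i1/i2  st;and  -- pair
[2] i3  and  -- RAW+WAW r3
[3] i4  or  -- RAW r3
[4] i5  blt  -- no-port BR/BR
[5] i6  blt  -- no-port BR/BR
[6] i7/i8  bne;mul  -- pair
[7] i9  and  -- RAW r0
[8] i10  sll  -- WAW r2
[9] i11  add  -- tail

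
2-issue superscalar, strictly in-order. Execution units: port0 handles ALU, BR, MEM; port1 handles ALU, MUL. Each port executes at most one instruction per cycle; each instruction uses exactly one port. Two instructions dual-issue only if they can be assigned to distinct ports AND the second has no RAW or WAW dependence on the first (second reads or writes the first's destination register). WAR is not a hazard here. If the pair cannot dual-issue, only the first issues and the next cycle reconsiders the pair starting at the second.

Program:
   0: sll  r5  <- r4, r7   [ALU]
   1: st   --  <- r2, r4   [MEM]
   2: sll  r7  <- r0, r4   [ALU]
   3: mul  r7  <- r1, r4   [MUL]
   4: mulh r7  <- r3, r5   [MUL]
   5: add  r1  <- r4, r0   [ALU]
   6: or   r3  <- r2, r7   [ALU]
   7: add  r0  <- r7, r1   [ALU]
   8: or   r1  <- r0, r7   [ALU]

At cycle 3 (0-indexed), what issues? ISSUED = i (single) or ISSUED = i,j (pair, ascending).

ISSUED = 4,5

t=0 i0/i1:sll;st ; pair
t=1 i2:sll ; WAW r7
t=2 i3:mul ; no-port MUL/MUL
t=3 i4/i5:mulh;add ; pair
t=4 i6/i7:or;add ; pair
t=5 i8:or ; tail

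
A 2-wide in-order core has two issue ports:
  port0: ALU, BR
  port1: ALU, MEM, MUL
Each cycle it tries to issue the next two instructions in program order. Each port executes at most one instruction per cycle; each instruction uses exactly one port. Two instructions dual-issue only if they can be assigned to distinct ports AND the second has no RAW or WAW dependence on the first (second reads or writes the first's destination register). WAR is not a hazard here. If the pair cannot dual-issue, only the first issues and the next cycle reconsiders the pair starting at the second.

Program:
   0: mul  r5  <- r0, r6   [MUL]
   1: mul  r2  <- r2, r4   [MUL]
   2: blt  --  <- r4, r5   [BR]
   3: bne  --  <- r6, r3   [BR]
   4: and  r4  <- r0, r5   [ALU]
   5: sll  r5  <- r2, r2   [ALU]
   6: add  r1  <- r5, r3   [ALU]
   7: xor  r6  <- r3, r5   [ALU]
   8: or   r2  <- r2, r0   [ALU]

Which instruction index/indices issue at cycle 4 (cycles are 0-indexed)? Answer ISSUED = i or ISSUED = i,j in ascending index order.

ISSUED = 6,7

#0 head=0: mul i0 no-port MUL/MUL
#1 head=1: mul blt i1+i2 2-wide
#2 head=3: bne and i3+i4 2-wide
#3 head=5: sll i5 RAW r5
#4 head=6: add xor i6+i7 2-wide
#5 head=8: or i8 tail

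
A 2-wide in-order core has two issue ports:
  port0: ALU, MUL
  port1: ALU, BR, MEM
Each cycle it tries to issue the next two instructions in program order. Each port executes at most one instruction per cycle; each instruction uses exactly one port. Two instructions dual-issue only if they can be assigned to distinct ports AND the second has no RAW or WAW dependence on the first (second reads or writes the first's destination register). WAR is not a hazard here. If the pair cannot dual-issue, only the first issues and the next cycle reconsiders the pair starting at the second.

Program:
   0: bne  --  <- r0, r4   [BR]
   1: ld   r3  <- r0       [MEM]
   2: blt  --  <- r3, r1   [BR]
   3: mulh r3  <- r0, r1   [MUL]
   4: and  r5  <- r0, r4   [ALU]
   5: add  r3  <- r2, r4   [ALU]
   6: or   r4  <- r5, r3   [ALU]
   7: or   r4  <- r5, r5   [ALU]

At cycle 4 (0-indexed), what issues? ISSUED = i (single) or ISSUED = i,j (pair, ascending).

0. bne.BR @i0  | no-port BR/MEM
1. ld.MEM @i1  | no-port MEM/BR
2. blt.BR mulh.MUL @i2+i3  | 2-wide
3. and.ALU add.ALU @i4+i5  | 2-wide
4. or.ALU @i6  | WAW r4
5. or.ALU @i7  | tail

ISSUED = 6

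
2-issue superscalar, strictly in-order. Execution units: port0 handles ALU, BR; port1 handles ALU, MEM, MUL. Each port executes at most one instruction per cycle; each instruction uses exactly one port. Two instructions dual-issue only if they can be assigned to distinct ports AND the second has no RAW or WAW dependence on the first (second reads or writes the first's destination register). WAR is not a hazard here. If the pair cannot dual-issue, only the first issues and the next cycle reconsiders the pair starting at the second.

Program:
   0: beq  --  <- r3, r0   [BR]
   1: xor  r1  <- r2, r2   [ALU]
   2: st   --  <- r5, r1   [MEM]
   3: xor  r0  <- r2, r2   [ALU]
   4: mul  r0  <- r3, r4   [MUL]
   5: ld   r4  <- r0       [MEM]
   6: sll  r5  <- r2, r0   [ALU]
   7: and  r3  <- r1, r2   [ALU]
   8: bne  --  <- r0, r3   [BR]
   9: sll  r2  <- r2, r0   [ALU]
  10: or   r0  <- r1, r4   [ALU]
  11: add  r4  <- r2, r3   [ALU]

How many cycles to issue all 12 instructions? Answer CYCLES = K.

t=0 i0,i1:beq xor ; dual
t=1 i2,i3:st xor ; dual
t=2 i4:mul ; no-port MUL/MEM
t=3 i5,i6:ld sll ; dual
t=4 i7:and ; RAW r3
t=5 i8,i9:bne sll ; dual
t=6 i10,i11:or add ; dual

CYCLES = 7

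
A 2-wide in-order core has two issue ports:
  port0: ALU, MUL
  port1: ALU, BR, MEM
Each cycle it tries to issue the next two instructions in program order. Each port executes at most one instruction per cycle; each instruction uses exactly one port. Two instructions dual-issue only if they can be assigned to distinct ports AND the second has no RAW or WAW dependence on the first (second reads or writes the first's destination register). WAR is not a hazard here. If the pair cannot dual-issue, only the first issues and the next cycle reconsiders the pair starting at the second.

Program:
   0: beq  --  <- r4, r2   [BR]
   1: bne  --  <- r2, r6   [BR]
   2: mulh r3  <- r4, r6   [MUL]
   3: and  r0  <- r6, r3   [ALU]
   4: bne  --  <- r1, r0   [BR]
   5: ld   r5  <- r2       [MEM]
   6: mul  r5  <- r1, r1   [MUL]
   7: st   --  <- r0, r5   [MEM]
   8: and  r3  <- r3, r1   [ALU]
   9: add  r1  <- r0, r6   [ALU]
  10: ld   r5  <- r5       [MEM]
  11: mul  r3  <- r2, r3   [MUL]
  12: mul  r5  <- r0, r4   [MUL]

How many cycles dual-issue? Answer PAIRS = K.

0. beq @i0  | no-port BR/BR
1. bne+mulh @i1&i2  | dual
2. and @i3  | RAW r0
3. bne @i4  | no-port BR/MEM
4. ld @i5  | WAW r5
5. mul @i6  | RAW r5
6. st+and @i7&i8  | dual
7. add+ld @i9&i10  | dual
8. mul @i11  | no-port MUL/MUL
9. mul @i12  | tail

PAIRS = 3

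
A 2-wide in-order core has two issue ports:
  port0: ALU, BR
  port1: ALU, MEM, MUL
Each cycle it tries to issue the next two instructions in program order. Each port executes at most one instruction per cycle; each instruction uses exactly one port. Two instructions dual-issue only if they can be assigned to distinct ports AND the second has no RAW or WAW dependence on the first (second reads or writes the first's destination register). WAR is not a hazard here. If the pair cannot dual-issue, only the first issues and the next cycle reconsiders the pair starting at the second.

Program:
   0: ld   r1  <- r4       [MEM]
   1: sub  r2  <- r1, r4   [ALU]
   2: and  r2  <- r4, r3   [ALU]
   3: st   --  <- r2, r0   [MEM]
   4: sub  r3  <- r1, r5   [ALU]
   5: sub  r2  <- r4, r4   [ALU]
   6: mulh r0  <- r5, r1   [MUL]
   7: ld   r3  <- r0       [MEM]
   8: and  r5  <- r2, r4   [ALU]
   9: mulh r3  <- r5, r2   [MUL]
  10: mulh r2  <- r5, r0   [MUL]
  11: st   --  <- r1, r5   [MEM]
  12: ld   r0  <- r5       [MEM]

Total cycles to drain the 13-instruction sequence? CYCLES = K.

CYCLES = 10

#0 head=0: ld.MEM i0 RAW r1
#1 head=1: sub.ALU i1 WAW r2
#2 head=2: and.ALU i2 RAW r2
#3 head=3: st.MEM sub.ALU i3+i4 2-wide
#4 head=5: sub.ALU mulh.MUL i5+i6 2-wide
#5 head=7: ld.MEM and.ALU i7+i8 2-wide
#6 head=9: mulh.MUL i9 no-port MUL/MUL
#7 head=10: mulh.MUL i10 no-port MUL/MEM
#8 head=11: st.MEM i11 no-port MEM/MEM
#9 head=12: ld.MEM i12 tail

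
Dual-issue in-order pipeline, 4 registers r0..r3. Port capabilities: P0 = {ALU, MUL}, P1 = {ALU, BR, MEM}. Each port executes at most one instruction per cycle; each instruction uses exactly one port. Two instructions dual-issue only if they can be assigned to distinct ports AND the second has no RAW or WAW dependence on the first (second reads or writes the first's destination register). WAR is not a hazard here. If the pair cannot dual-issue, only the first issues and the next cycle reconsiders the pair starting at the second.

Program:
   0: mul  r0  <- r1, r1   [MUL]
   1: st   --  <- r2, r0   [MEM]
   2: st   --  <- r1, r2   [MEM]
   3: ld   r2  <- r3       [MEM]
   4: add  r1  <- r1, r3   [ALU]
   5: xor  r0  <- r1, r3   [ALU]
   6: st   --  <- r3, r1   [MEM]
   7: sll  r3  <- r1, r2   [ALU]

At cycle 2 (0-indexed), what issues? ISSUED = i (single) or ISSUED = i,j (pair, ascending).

ISSUED = 2

  cy0 -> i0 (mul) RAW r0
  cy1 -> i1 (st) no-port MEM/MEM
  cy2 -> i2 (st) no-port MEM/MEM
  cy3 -> i3+i4 (ld/add) pair
  cy4 -> i5+i6 (xor/st) pair
  cy5 -> i7 (sll) tail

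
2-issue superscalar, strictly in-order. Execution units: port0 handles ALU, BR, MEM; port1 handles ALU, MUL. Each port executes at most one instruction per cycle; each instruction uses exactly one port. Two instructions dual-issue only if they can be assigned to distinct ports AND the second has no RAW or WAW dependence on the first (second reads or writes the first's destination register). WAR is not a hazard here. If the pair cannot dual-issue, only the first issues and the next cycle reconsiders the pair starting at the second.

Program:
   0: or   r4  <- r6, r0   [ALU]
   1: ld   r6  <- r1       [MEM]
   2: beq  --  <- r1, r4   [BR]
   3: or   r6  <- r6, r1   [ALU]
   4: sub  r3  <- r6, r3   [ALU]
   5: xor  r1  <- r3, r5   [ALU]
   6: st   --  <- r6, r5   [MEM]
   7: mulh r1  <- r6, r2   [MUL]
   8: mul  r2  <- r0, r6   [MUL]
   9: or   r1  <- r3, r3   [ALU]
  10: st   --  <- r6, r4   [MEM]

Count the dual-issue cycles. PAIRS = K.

PAIRS = 4

#0 head=0: or+ld i0+i1 dual
#1 head=2: beq+or i2+i3 dual
#2 head=4: sub i4 RAW r3
#3 head=5: xor+st i5+i6 dual
#4 head=7: mulh i7 no-port MUL/MUL
#5 head=8: mul+or i8+i9 dual
#6 head=10: st i10 tail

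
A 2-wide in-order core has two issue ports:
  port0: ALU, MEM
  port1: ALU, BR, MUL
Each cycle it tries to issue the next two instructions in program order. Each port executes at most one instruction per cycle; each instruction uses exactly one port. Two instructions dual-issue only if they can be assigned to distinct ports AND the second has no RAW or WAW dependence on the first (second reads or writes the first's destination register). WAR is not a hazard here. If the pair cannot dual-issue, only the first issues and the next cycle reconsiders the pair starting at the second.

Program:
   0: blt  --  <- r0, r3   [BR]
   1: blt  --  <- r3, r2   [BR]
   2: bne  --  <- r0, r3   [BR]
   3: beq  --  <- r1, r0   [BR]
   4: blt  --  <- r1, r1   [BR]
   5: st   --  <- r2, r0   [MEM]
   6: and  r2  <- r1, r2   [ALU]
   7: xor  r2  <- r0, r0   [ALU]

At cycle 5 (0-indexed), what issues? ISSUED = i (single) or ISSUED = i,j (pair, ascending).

ISSUED = 6

c0: i0 blt  no-port BR/BR
c1: i1 blt  no-port BR/BR
c2: i2 bne  no-port BR/BR
c3: i3 beq  no-port BR/BR
c4: i4&i5 blt st  dual
c5: i6 and  WAW r2
c6: i7 xor  tail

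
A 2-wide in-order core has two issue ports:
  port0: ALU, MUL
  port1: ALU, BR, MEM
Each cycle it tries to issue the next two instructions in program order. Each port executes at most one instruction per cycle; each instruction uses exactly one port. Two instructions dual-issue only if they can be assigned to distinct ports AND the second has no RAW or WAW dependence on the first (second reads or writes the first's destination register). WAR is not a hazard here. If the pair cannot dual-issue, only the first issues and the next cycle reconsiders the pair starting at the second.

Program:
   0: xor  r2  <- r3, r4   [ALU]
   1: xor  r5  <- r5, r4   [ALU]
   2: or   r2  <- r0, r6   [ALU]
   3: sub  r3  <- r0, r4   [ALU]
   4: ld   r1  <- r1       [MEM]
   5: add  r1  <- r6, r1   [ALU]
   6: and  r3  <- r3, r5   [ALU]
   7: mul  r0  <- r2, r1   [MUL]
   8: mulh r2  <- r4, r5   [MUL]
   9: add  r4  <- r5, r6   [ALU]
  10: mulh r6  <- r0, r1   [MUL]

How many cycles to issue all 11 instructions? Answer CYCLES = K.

CYCLES = 7

0. xor+xor @i0&i1  | pair
1. or+sub @i2&i3  | pair
2. ld @i4  | RAW+WAW r1
3. add+and @i5&i6  | pair
4. mul @i7  | no-port MUL/MUL
5. mulh+add @i8&i9  | pair
6. mulh @i10  | tail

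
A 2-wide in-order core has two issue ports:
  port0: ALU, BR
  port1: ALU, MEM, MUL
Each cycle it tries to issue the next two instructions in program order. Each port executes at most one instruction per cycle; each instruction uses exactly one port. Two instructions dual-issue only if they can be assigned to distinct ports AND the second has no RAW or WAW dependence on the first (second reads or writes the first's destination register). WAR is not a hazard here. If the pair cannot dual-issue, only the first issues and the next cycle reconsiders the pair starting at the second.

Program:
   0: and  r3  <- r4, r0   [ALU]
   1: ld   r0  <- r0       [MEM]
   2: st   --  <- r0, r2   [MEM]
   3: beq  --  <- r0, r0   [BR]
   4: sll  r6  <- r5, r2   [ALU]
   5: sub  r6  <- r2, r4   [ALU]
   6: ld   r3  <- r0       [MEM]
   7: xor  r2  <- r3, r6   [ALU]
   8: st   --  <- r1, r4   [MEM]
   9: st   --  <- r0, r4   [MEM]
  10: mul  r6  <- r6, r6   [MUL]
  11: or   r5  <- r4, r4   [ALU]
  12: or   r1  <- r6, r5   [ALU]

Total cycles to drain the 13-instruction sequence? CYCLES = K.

0. and.ALU;ld.MEM @i0,i1  | pair
1. st.MEM;beq.BR @i2,i3  | pair
2. sll.ALU @i4  | WAW r6
3. sub.ALU;ld.MEM @i5,i6  | pair
4. xor.ALU;st.MEM @i7,i8  | pair
5. st.MEM @i9  | no-port MEM/MUL
6. mul.MUL;or.ALU @i10,i11  | pair
7. or.ALU @i12  | tail

CYCLES = 8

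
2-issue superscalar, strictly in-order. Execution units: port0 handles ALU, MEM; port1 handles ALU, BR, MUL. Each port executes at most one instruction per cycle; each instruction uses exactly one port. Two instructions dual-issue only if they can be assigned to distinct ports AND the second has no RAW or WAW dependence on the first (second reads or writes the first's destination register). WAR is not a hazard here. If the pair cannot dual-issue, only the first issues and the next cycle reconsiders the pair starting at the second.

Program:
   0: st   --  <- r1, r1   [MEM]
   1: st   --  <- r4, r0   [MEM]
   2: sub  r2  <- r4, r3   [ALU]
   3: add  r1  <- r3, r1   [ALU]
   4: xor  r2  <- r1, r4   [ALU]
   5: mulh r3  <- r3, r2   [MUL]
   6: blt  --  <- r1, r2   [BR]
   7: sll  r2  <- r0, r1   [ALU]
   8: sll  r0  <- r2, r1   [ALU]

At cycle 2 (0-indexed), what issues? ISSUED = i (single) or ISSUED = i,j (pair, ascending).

  cy0 -> i0 (st) no-port MEM/MEM
  cy1 -> i1+i2 (st/sub) dual
  cy2 -> i3 (add) RAW r1
  cy3 -> i4 (xor) RAW r2
  cy4 -> i5 (mulh) no-port MUL/BR
  cy5 -> i6+i7 (blt/sll) dual
  cy6 -> i8 (sll) tail

ISSUED = 3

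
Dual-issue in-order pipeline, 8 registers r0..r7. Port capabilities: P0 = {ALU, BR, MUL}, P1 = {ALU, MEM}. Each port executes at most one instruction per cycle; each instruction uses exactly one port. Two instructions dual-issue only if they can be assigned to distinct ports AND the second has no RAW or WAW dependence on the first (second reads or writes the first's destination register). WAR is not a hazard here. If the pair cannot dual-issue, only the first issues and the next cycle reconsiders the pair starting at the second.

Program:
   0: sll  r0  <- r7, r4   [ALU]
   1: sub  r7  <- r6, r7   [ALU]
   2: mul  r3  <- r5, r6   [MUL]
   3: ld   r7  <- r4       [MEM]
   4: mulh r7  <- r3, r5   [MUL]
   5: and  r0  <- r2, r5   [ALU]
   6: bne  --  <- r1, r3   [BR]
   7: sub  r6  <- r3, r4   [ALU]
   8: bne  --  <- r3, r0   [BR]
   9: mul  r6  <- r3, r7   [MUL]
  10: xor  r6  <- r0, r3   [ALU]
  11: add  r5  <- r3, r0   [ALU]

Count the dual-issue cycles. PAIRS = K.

PAIRS = 5

c0: i0&i1 sll.ALU;sub.ALU  dual
c1: i2&i3 mul.MUL;ld.MEM  dual
c2: i4&i5 mulh.MUL;and.ALU  dual
c3: i6&i7 bne.BR;sub.ALU  dual
c4: i8 bne.BR  no-port BR/MUL
c5: i9 mul.MUL  WAW r6
c6: i10&i11 xor.ALU;add.ALU  dual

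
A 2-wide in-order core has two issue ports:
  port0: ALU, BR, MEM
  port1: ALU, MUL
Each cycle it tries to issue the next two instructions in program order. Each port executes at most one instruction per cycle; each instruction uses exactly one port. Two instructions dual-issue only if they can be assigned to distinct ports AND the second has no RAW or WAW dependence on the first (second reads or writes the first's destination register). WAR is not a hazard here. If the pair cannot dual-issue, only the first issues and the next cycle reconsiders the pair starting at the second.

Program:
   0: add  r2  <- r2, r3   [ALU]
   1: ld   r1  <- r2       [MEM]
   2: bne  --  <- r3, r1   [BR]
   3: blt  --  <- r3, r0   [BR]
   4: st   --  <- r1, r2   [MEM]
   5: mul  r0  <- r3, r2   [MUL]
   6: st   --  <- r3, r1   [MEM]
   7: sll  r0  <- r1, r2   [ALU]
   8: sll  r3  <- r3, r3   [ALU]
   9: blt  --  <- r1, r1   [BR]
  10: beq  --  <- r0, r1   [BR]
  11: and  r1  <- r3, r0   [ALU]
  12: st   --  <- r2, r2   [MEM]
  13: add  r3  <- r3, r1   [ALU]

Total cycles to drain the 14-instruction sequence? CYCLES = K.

#0 head=0: add i0 RAW r2
#1 head=1: ld i1 no-port MEM/BR
#2 head=2: bne i2 no-port BR/BR
#3 head=3: blt i3 no-port BR/MEM
#4 head=4: st+mul i4,i5 pair
#5 head=6: st+sll i6,i7 pair
#6 head=8: sll+blt i8,i9 pair
#7 head=10: beq+and i10,i11 pair
#8 head=12: st+add i12,i13 pair

CYCLES = 9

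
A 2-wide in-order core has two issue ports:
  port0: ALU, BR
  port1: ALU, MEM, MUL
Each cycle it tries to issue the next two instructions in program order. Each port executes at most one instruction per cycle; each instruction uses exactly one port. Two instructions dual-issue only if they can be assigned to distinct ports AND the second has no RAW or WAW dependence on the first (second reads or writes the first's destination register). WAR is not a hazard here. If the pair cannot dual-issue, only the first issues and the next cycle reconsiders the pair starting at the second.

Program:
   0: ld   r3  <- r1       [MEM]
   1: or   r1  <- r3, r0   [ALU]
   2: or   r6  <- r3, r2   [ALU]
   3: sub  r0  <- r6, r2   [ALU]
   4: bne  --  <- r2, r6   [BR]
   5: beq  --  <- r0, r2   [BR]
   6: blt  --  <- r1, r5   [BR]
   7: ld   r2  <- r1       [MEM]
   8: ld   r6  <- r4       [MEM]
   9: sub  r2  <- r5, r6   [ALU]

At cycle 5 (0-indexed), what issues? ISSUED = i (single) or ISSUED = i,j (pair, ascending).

0. ld @i0  | RAW r3
1. or;or @i1,i2  | dual
2. sub;bne @i3,i4  | dual
3. beq @i5  | no-port BR/BR
4. blt;ld @i6,i7  | dual
5. ld @i8  | RAW r6
6. sub @i9  | tail

ISSUED = 8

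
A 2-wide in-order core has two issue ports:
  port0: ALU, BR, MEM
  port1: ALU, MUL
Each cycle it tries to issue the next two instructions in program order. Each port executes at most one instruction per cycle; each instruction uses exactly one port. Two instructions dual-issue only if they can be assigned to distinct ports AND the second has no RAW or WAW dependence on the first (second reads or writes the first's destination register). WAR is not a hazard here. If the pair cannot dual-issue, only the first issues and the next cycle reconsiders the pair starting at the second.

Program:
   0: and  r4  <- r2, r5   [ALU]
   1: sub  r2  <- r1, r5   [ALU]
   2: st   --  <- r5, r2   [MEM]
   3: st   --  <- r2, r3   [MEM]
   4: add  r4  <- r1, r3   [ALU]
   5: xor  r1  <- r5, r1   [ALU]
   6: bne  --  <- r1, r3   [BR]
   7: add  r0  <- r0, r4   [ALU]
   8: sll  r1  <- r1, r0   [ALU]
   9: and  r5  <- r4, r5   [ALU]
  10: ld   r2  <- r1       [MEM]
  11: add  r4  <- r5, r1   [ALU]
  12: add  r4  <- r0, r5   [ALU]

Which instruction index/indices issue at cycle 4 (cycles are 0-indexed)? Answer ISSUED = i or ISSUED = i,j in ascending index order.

ISSUED = 6,7

c0: i0+i1 and.ALU;sub.ALU  dual
c1: i2 st.MEM  no-port MEM/MEM
c2: i3+i4 st.MEM;add.ALU  dual
c3: i5 xor.ALU  RAW r1
c4: i6+i7 bne.BR;add.ALU  dual
c5: i8+i9 sll.ALU;and.ALU  dual
c6: i10+i11 ld.MEM;add.ALU  dual
c7: i12 add.ALU  tail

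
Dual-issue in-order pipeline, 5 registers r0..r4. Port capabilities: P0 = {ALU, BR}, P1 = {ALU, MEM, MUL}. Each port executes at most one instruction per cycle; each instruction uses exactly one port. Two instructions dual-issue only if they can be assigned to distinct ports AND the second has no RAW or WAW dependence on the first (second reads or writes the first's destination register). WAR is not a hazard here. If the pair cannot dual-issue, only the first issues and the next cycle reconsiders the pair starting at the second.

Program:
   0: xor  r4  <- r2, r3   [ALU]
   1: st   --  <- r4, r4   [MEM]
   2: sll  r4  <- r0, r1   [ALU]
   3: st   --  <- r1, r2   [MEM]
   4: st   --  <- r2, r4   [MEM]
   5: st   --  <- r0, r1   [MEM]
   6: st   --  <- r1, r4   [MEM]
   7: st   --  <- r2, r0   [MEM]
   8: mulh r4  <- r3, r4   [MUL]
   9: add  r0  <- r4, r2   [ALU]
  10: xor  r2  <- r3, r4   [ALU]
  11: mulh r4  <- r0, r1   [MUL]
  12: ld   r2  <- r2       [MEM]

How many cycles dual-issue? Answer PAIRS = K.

[0] i0  xor.ALU  -- RAW r4
[1] i1,i2  st.MEM;sll.ALU  -- dual
[2] i3  st.MEM  -- no-port MEM/MEM
[3] i4  st.MEM  -- no-port MEM/MEM
[4] i5  st.MEM  -- no-port MEM/MEM
[5] i6  st.MEM  -- no-port MEM/MEM
[6] i7  st.MEM  -- no-port MEM/MUL
[7] i8  mulh.MUL  -- RAW r4
[8] i9,i10  add.ALU;xor.ALU  -- dual
[9] i11  mulh.MUL  -- no-port MUL/MEM
[10] i12  ld.MEM  -- tail

PAIRS = 2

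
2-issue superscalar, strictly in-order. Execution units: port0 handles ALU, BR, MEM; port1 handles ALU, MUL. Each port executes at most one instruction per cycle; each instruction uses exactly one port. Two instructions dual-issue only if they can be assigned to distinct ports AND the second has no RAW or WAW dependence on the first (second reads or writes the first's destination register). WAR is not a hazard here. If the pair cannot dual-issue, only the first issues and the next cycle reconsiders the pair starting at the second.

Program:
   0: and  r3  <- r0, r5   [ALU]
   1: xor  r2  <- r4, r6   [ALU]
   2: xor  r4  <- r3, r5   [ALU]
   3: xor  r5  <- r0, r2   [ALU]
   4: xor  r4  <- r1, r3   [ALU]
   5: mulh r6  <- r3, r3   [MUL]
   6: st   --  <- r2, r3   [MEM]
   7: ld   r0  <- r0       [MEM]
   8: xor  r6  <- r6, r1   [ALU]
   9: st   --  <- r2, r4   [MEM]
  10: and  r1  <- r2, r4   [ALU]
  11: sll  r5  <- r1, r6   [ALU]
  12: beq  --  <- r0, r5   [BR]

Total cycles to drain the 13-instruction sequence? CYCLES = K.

CYCLES = 8

c0: i0&i1 and/xor  2-wide
c1: i2&i3 xor/xor  2-wide
c2: i4&i5 xor/mulh  2-wide
c3: i6 st  no-port MEM/MEM
c4: i7&i8 ld/xor  2-wide
c5: i9&i10 st/and  2-wide
c6: i11 sll  RAW r5
c7: i12 beq  tail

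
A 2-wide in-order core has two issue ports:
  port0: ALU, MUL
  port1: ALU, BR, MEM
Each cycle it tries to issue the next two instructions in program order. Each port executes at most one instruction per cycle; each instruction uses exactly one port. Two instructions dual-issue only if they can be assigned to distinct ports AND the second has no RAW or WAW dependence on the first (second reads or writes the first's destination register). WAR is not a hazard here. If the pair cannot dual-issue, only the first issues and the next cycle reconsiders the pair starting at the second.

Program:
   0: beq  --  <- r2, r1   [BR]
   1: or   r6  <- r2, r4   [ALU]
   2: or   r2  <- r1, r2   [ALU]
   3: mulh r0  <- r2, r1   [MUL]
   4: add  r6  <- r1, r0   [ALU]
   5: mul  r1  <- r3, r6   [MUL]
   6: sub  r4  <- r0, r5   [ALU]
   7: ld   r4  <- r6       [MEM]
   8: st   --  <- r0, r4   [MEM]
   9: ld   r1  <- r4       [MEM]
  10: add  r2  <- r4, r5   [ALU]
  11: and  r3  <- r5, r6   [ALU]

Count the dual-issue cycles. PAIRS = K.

PAIRS = 3

t=0 i0,i1:beq.BR/or.ALU ; dual
t=1 i2:or.ALU ; RAW r2
t=2 i3:mulh.MUL ; RAW r0
t=3 i4:add.ALU ; RAW r6
t=4 i5,i6:mul.MUL/sub.ALU ; dual
t=5 i7:ld.MEM ; no-port MEM/MEM
t=6 i8:st.MEM ; no-port MEM/MEM
t=7 i9,i10:ld.MEM/add.ALU ; dual
t=8 i11:and.ALU ; tail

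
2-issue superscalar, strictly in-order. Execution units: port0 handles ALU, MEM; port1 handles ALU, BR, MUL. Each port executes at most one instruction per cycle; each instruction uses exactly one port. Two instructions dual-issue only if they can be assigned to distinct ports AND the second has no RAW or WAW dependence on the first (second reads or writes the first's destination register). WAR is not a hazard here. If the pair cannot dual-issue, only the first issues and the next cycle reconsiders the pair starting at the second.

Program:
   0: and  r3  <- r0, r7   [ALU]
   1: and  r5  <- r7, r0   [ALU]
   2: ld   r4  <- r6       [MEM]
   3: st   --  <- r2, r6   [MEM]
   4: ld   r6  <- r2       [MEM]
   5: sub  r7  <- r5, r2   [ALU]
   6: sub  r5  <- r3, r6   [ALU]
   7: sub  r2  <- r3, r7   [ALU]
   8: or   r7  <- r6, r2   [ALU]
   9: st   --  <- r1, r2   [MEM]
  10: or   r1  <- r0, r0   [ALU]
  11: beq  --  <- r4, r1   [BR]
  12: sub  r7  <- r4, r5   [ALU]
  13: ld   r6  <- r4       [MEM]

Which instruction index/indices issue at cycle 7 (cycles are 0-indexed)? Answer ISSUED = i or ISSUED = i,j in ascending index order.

ISSUED = 11,12

[0] i0/i1  and.ALU+and.ALU  -- pair
[1] i2  ld.MEM  -- no-port MEM/MEM
[2] i3  st.MEM  -- no-port MEM/MEM
[3] i4/i5  ld.MEM+sub.ALU  -- pair
[4] i6/i7  sub.ALU+sub.ALU  -- pair
[5] i8/i9  or.ALU+st.MEM  -- pair
[6] i10  or.ALU  -- RAW r1
[7] i11/i12  beq.BR+sub.ALU  -- pair
[8] i13  ld.MEM  -- tail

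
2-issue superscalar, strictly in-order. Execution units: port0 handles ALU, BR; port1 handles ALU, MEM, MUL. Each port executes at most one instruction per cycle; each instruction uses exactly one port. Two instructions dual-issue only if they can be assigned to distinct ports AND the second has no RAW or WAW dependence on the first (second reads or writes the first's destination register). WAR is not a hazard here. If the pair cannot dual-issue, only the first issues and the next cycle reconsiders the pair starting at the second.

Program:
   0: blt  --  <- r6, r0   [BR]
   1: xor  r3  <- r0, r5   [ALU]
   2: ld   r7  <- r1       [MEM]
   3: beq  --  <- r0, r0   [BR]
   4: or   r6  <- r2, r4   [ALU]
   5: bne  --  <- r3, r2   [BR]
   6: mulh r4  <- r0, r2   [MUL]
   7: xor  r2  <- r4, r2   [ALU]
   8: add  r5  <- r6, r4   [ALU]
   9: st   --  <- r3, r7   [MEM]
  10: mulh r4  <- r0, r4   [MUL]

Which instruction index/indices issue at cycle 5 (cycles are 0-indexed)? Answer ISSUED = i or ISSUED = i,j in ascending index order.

#0 head=0: blt.BR;xor.ALU i0+i1 dual
#1 head=2: ld.MEM;beq.BR i2+i3 dual
#2 head=4: or.ALU;bne.BR i4+i5 dual
#3 head=6: mulh.MUL i6 RAW r4
#4 head=7: xor.ALU;add.ALU i7+i8 dual
#5 head=9: st.MEM i9 no-port MEM/MUL
#6 head=10: mulh.MUL i10 tail

ISSUED = 9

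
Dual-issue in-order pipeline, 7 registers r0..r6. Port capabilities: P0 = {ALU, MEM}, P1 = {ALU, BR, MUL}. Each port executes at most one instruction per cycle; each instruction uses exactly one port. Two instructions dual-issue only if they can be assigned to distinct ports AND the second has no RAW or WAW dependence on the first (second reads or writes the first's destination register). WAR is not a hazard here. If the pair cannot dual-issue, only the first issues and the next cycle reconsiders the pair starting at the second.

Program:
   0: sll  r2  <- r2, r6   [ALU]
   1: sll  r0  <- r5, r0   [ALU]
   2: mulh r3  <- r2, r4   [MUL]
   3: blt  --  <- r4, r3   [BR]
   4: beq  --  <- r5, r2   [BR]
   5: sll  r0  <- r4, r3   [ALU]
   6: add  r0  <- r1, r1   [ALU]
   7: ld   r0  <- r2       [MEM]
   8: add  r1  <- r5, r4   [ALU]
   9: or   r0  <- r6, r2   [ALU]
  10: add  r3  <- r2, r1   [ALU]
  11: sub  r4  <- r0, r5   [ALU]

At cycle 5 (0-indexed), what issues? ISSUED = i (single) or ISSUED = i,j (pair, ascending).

  cy0 -> i0/i1 (sll;sll) pair
  cy1 -> i2 (mulh) no-port MUL/BR
  cy2 -> i3 (blt) no-port BR/BR
  cy3 -> i4/i5 (beq;sll) pair
  cy4 -> i6 (add) WAW r0
  cy5 -> i7/i8 (ld;add) pair
  cy6 -> i9/i10 (or;add) pair
  cy7 -> i11 (sub) tail

ISSUED = 7,8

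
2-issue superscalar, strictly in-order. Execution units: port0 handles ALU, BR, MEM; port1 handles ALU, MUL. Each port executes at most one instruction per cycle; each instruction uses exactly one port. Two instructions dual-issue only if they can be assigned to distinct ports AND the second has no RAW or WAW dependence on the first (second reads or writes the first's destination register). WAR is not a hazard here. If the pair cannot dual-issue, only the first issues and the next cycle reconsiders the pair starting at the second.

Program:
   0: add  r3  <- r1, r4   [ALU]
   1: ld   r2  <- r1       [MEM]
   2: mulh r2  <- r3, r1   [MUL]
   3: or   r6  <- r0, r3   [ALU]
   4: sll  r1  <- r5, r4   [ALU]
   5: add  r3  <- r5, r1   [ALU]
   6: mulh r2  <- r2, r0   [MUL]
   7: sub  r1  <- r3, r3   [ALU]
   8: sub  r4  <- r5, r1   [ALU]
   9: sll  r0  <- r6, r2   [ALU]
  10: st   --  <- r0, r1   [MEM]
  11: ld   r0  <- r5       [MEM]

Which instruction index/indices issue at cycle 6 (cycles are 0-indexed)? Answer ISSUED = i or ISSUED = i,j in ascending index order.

[0] i0,i1  add.ALU+ld.MEM  -- dual
[1] i2,i3  mulh.MUL+or.ALU  -- dual
[2] i4  sll.ALU  -- RAW r1
[3] i5,i6  add.ALU+mulh.MUL  -- dual
[4] i7  sub.ALU  -- RAW r1
[5] i8,i9  sub.ALU+sll.ALU  -- dual
[6] i10  st.MEM  -- no-port MEM/MEM
[7] i11  ld.MEM  -- tail

ISSUED = 10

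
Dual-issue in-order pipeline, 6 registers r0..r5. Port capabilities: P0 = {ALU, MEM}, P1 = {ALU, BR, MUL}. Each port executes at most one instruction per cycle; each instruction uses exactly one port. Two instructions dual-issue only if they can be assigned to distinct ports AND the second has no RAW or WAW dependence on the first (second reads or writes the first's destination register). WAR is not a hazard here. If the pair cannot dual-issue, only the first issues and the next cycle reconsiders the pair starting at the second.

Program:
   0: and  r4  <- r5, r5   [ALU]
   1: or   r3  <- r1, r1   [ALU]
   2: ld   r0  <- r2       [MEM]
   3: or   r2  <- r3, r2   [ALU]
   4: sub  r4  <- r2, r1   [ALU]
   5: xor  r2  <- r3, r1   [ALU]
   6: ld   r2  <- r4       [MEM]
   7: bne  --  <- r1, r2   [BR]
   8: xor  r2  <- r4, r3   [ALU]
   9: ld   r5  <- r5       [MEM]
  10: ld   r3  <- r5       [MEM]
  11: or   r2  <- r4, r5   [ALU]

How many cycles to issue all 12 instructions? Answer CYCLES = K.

CYCLES = 7

t=0 i0,i1:and.ALU or.ALU ; 2-wide
t=1 i2,i3:ld.MEM or.ALU ; 2-wide
t=2 i4,i5:sub.ALU xor.ALU ; 2-wide
t=3 i6:ld.MEM ; RAW r2
t=4 i7,i8:bne.BR xor.ALU ; 2-wide
t=5 i9:ld.MEM ; no-port MEM/MEM
t=6 i10,i11:ld.MEM or.ALU ; 2-wide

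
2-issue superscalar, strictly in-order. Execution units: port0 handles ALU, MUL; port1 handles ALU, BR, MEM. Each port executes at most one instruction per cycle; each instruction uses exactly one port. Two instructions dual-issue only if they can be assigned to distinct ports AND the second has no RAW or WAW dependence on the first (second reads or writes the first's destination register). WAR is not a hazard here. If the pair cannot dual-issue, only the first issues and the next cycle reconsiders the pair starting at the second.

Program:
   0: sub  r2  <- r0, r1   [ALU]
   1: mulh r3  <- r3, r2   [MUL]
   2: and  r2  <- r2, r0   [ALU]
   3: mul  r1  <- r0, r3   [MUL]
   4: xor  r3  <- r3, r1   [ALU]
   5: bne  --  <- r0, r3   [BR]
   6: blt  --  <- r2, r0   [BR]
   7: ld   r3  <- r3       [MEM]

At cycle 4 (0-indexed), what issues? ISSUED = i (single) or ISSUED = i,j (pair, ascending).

ISSUED = 5

[0] i0  sub  -- RAW r2
[1] i1,i2  mulh and  -- 2-wide
[2] i3  mul  -- RAW r1
[3] i4  xor  -- RAW r3
[4] i5  bne  -- no-port BR/BR
[5] i6  blt  -- no-port BR/MEM
[6] i7  ld  -- tail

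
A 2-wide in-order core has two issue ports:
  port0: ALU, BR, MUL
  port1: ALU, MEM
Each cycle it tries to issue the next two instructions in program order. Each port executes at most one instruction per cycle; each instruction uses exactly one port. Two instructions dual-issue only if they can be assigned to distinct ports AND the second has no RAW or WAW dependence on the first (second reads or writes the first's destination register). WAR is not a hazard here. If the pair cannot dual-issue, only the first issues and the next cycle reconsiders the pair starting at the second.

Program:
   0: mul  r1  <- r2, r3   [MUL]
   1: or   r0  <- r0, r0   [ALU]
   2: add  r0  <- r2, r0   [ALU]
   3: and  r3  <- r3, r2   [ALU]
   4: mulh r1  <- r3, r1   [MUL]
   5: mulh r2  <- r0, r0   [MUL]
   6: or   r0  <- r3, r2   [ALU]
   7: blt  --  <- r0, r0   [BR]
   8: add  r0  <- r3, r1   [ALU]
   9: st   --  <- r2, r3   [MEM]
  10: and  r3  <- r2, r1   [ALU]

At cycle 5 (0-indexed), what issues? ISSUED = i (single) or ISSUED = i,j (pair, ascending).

c0: i0/i1 mul+or  pair
c1: i2/i3 add+and  pair
c2: i4 mulh  no-port MUL/MUL
c3: i5 mulh  RAW r2
c4: i6 or  RAW r0
c5: i7/i8 blt+add  pair
c6: i9/i10 st+and  pair

ISSUED = 7,8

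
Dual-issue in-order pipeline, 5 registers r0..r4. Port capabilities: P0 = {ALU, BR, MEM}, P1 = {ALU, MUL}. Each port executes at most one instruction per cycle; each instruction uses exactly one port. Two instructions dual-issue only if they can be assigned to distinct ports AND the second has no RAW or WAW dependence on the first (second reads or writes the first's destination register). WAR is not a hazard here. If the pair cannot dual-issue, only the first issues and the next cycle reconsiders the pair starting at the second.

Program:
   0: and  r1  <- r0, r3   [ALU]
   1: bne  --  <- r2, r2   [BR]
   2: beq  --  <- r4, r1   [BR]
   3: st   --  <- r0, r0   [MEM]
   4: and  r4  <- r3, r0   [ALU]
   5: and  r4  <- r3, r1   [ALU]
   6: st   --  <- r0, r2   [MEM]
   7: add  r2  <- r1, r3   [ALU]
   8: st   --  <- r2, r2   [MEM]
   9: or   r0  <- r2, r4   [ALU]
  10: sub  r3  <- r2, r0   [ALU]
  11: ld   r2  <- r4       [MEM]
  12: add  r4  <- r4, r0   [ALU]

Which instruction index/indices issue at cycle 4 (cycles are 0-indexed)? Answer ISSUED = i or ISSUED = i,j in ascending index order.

ISSUED = 7

#0 head=0: and.ALU+bne.BR i0+i1 2-wide
#1 head=2: beq.BR i2 no-port BR/MEM
#2 head=3: st.MEM+and.ALU i3+i4 2-wide
#3 head=5: and.ALU+st.MEM i5+i6 2-wide
#4 head=7: add.ALU i7 RAW r2
#5 head=8: st.MEM+or.ALU i8+i9 2-wide
#6 head=10: sub.ALU+ld.MEM i10+i11 2-wide
#7 head=12: add.ALU i12 tail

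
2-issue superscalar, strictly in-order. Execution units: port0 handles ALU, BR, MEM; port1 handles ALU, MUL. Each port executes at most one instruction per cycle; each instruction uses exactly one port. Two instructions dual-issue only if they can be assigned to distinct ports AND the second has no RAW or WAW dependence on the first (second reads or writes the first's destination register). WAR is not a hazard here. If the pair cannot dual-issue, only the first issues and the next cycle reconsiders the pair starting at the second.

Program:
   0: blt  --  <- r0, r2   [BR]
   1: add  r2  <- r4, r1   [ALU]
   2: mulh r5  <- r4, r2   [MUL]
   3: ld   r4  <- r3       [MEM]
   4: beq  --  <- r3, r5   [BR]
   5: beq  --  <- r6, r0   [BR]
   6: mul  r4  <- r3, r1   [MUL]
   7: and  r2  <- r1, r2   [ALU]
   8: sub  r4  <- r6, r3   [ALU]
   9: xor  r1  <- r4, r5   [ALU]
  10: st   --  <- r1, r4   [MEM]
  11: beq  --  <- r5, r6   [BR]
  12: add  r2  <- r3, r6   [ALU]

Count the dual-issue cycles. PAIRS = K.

#0 head=0: blt+add i0,i1 2-wide
#1 head=2: mulh+ld i2,i3 2-wide
#2 head=4: beq i4 no-port BR/BR
#3 head=5: beq+mul i5,i6 2-wide
#4 head=7: and+sub i7,i8 2-wide
#5 head=9: xor i9 RAW r1
#6 head=10: st i10 no-port MEM/BR
#7 head=11: beq+add i11,i12 2-wide

PAIRS = 5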